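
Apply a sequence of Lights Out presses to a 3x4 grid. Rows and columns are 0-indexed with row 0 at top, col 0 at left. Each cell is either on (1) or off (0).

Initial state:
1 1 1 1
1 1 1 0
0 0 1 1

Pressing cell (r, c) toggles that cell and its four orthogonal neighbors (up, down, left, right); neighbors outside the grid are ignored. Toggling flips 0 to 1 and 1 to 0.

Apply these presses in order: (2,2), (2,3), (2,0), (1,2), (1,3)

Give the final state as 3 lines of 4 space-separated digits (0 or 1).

Answer: 1 1 0 0
0 0 0 1
1 0 0 0

Derivation:
After press 1 at (2,2):
1 1 1 1
1 1 0 0
0 1 0 0

After press 2 at (2,3):
1 1 1 1
1 1 0 1
0 1 1 1

After press 3 at (2,0):
1 1 1 1
0 1 0 1
1 0 1 1

After press 4 at (1,2):
1 1 0 1
0 0 1 0
1 0 0 1

After press 5 at (1,3):
1 1 0 0
0 0 0 1
1 0 0 0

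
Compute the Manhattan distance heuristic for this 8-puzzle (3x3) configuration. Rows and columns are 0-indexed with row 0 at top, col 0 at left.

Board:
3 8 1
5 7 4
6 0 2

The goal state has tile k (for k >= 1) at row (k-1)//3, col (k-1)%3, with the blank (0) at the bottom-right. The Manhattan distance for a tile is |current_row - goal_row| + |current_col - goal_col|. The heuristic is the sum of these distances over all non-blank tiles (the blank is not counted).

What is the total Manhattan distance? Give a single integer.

Answer: 17

Derivation:
Tile 3: at (0,0), goal (0,2), distance |0-0|+|0-2| = 2
Tile 8: at (0,1), goal (2,1), distance |0-2|+|1-1| = 2
Tile 1: at (0,2), goal (0,0), distance |0-0|+|2-0| = 2
Tile 5: at (1,0), goal (1,1), distance |1-1|+|0-1| = 1
Tile 7: at (1,1), goal (2,0), distance |1-2|+|1-0| = 2
Tile 4: at (1,2), goal (1,0), distance |1-1|+|2-0| = 2
Tile 6: at (2,0), goal (1,2), distance |2-1|+|0-2| = 3
Tile 2: at (2,2), goal (0,1), distance |2-0|+|2-1| = 3
Sum: 2 + 2 + 2 + 1 + 2 + 2 + 3 + 3 = 17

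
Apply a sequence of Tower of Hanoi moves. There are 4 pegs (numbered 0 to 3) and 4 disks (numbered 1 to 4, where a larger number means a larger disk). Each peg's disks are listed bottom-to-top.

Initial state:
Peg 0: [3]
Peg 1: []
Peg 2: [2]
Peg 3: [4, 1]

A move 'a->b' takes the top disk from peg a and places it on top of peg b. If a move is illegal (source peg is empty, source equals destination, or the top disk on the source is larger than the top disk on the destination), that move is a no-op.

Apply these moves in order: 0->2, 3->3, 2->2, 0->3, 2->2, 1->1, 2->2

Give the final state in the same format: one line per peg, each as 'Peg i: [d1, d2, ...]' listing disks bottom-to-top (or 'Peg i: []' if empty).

Answer: Peg 0: [3]
Peg 1: []
Peg 2: [2]
Peg 3: [4, 1]

Derivation:
After move 1 (0->2):
Peg 0: [3]
Peg 1: []
Peg 2: [2]
Peg 3: [4, 1]

After move 2 (3->3):
Peg 0: [3]
Peg 1: []
Peg 2: [2]
Peg 3: [4, 1]

After move 3 (2->2):
Peg 0: [3]
Peg 1: []
Peg 2: [2]
Peg 3: [4, 1]

After move 4 (0->3):
Peg 0: [3]
Peg 1: []
Peg 2: [2]
Peg 3: [4, 1]

After move 5 (2->2):
Peg 0: [3]
Peg 1: []
Peg 2: [2]
Peg 3: [4, 1]

After move 6 (1->1):
Peg 0: [3]
Peg 1: []
Peg 2: [2]
Peg 3: [4, 1]

After move 7 (2->2):
Peg 0: [3]
Peg 1: []
Peg 2: [2]
Peg 3: [4, 1]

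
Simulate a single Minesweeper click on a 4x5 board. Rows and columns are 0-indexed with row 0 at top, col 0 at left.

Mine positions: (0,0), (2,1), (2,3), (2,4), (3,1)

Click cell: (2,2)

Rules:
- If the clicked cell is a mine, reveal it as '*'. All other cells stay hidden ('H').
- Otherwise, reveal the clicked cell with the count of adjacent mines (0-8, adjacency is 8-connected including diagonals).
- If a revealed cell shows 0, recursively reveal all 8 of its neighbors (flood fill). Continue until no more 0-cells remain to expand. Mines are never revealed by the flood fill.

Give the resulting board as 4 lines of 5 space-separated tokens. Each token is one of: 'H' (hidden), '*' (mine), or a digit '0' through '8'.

H H H H H
H H H H H
H H 3 H H
H H H H H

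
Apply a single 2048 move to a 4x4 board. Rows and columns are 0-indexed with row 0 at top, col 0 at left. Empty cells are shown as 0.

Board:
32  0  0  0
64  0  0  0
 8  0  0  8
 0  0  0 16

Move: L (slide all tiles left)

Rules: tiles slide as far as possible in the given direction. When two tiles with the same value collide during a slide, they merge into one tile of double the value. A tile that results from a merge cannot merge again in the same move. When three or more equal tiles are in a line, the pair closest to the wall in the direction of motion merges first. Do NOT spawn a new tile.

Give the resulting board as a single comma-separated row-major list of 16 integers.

Slide left:
row 0: [32, 0, 0, 0] -> [32, 0, 0, 0]
row 1: [64, 0, 0, 0] -> [64, 0, 0, 0]
row 2: [8, 0, 0, 8] -> [16, 0, 0, 0]
row 3: [0, 0, 0, 16] -> [16, 0, 0, 0]

Answer: 32, 0, 0, 0, 64, 0, 0, 0, 16, 0, 0, 0, 16, 0, 0, 0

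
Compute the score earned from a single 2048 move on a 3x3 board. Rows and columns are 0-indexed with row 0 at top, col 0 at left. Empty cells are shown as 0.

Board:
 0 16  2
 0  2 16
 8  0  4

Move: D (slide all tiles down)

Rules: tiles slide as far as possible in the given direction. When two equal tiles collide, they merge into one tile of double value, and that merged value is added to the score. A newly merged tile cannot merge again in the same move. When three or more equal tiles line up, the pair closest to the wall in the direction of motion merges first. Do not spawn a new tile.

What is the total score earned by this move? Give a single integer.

Slide down:
col 0: [0, 0, 8] -> [0, 0, 8]  score +0 (running 0)
col 1: [16, 2, 0] -> [0, 16, 2]  score +0 (running 0)
col 2: [2, 16, 4] -> [2, 16, 4]  score +0 (running 0)
Board after move:
 0  0  2
 0 16 16
 8  2  4

Answer: 0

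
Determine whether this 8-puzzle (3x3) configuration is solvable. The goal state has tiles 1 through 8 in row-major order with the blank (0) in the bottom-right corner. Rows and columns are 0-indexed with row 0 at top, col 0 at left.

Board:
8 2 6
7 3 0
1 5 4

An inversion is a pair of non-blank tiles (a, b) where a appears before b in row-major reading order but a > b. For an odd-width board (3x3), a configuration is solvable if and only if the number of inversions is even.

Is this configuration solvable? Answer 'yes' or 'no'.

Answer: yes

Derivation:
Inversions (pairs i<j in row-major order where tile[i] > tile[j] > 0): 18
18 is even, so the puzzle is solvable.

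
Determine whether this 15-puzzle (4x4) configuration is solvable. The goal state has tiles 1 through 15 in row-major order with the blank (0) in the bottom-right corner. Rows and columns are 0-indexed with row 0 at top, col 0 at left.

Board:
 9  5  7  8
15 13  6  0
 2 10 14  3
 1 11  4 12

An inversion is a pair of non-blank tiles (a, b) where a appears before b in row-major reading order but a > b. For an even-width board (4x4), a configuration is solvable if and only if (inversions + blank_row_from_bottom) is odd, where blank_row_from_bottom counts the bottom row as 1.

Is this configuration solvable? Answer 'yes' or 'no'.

Inversions: 55
Blank is in row 1 (0-indexed from top), which is row 3 counting from the bottom (bottom = 1).
55 + 3 = 58, which is even, so the puzzle is not solvable.

Answer: no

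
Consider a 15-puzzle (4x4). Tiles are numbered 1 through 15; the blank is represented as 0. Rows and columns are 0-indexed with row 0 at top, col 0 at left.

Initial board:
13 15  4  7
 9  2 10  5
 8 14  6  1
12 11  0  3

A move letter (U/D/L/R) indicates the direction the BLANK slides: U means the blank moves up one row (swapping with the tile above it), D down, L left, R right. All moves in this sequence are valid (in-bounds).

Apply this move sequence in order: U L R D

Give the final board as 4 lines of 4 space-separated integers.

Answer: 13 15  4  7
 9  2 10  5
 8 14  6  1
12 11  0  3

Derivation:
After move 1 (U):
13 15  4  7
 9  2 10  5
 8 14  0  1
12 11  6  3

After move 2 (L):
13 15  4  7
 9  2 10  5
 8  0 14  1
12 11  6  3

After move 3 (R):
13 15  4  7
 9  2 10  5
 8 14  0  1
12 11  6  3

After move 4 (D):
13 15  4  7
 9  2 10  5
 8 14  6  1
12 11  0  3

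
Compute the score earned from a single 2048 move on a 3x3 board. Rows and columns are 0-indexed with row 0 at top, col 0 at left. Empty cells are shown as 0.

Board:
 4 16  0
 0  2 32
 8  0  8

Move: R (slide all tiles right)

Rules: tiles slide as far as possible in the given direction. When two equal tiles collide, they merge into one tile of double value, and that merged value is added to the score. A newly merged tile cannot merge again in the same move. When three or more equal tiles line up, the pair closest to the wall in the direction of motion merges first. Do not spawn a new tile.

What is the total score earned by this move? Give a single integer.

Answer: 16

Derivation:
Slide right:
row 0: [4, 16, 0] -> [0, 4, 16]  score +0 (running 0)
row 1: [0, 2, 32] -> [0, 2, 32]  score +0 (running 0)
row 2: [8, 0, 8] -> [0, 0, 16]  score +16 (running 16)
Board after move:
 0  4 16
 0  2 32
 0  0 16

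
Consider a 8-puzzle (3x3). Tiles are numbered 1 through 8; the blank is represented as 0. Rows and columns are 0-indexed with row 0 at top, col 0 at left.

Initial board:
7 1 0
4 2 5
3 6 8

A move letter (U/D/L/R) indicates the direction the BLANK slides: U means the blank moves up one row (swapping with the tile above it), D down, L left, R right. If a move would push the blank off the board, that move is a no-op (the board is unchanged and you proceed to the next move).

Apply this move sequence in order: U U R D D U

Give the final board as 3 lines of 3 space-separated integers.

After move 1 (U):
7 1 0
4 2 5
3 6 8

After move 2 (U):
7 1 0
4 2 5
3 6 8

After move 3 (R):
7 1 0
4 2 5
3 6 8

After move 4 (D):
7 1 5
4 2 0
3 6 8

After move 5 (D):
7 1 5
4 2 8
3 6 0

After move 6 (U):
7 1 5
4 2 0
3 6 8

Answer: 7 1 5
4 2 0
3 6 8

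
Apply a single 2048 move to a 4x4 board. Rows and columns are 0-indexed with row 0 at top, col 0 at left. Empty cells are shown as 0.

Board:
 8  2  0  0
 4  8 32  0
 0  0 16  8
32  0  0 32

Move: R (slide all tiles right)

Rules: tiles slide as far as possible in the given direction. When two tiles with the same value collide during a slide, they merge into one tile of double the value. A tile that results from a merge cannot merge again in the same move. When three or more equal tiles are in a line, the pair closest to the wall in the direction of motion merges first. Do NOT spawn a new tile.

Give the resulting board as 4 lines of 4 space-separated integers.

Answer:  0  0  8  2
 0  4  8 32
 0  0 16  8
 0  0  0 64

Derivation:
Slide right:
row 0: [8, 2, 0, 0] -> [0, 0, 8, 2]
row 1: [4, 8, 32, 0] -> [0, 4, 8, 32]
row 2: [0, 0, 16, 8] -> [0, 0, 16, 8]
row 3: [32, 0, 0, 32] -> [0, 0, 0, 64]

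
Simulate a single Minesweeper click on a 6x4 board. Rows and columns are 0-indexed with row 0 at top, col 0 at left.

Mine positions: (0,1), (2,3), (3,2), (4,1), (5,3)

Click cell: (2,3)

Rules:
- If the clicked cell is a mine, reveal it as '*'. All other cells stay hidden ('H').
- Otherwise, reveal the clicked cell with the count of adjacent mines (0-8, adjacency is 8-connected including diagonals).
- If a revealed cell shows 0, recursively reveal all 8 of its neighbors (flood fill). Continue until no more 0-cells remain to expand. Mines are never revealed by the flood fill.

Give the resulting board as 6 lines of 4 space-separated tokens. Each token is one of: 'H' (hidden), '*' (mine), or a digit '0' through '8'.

H H H H
H H H H
H H H *
H H H H
H H H H
H H H H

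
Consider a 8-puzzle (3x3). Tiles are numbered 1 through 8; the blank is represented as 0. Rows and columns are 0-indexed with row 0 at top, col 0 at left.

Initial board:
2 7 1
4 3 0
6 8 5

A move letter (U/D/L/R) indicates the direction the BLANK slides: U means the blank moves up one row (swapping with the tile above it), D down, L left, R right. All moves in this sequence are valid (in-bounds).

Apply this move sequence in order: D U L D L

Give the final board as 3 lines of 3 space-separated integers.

After move 1 (D):
2 7 1
4 3 5
6 8 0

After move 2 (U):
2 7 1
4 3 0
6 8 5

After move 3 (L):
2 7 1
4 0 3
6 8 5

After move 4 (D):
2 7 1
4 8 3
6 0 5

After move 5 (L):
2 7 1
4 8 3
0 6 5

Answer: 2 7 1
4 8 3
0 6 5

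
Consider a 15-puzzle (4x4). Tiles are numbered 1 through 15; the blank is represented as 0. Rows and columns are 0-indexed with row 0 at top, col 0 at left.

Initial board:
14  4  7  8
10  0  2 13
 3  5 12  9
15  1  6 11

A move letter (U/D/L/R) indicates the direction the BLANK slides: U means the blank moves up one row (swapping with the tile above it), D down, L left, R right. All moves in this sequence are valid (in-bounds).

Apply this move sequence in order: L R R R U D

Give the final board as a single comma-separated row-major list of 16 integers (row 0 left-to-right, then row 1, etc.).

Answer: 14, 4, 7, 8, 10, 2, 13, 0, 3, 5, 12, 9, 15, 1, 6, 11

Derivation:
After move 1 (L):
14  4  7  8
 0 10  2 13
 3  5 12  9
15  1  6 11

After move 2 (R):
14  4  7  8
10  0  2 13
 3  5 12  9
15  1  6 11

After move 3 (R):
14  4  7  8
10  2  0 13
 3  5 12  9
15  1  6 11

After move 4 (R):
14  4  7  8
10  2 13  0
 3  5 12  9
15  1  6 11

After move 5 (U):
14  4  7  0
10  2 13  8
 3  5 12  9
15  1  6 11

After move 6 (D):
14  4  7  8
10  2 13  0
 3  5 12  9
15  1  6 11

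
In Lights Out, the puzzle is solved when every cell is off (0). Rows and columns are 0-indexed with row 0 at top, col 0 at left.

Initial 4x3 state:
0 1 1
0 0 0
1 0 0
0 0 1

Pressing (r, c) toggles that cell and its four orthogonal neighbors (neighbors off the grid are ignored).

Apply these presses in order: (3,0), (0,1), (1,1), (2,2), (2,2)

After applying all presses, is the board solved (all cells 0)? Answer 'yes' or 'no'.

Answer: no

Derivation:
After press 1 at (3,0):
0 1 1
0 0 0
0 0 0
1 1 1

After press 2 at (0,1):
1 0 0
0 1 0
0 0 0
1 1 1

After press 3 at (1,1):
1 1 0
1 0 1
0 1 0
1 1 1

After press 4 at (2,2):
1 1 0
1 0 0
0 0 1
1 1 0

After press 5 at (2,2):
1 1 0
1 0 1
0 1 0
1 1 1

Lights still on: 8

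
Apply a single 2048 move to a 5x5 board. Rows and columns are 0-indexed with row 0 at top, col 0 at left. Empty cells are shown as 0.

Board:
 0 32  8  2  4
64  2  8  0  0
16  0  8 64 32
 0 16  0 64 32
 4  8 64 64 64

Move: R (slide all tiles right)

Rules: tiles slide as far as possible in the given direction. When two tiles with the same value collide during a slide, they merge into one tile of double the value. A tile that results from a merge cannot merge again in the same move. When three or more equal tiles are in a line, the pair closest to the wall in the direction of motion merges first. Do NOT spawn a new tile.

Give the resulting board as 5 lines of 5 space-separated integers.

Answer:   0  32   8   2   4
  0   0  64   2   8
  0  16   8  64  32
  0   0  16  64  32
  0   4   8  64 128

Derivation:
Slide right:
row 0: [0, 32, 8, 2, 4] -> [0, 32, 8, 2, 4]
row 1: [64, 2, 8, 0, 0] -> [0, 0, 64, 2, 8]
row 2: [16, 0, 8, 64, 32] -> [0, 16, 8, 64, 32]
row 3: [0, 16, 0, 64, 32] -> [0, 0, 16, 64, 32]
row 4: [4, 8, 64, 64, 64] -> [0, 4, 8, 64, 128]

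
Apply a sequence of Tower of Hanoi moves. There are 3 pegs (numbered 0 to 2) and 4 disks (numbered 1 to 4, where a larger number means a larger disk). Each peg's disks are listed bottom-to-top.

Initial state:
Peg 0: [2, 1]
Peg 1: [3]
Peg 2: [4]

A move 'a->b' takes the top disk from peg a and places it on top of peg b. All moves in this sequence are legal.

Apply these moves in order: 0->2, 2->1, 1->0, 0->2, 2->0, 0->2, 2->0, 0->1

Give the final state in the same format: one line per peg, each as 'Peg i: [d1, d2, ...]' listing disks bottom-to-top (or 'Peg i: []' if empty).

Answer: Peg 0: [2]
Peg 1: [3, 1]
Peg 2: [4]

Derivation:
After move 1 (0->2):
Peg 0: [2]
Peg 1: [3]
Peg 2: [4, 1]

After move 2 (2->1):
Peg 0: [2]
Peg 1: [3, 1]
Peg 2: [4]

After move 3 (1->0):
Peg 0: [2, 1]
Peg 1: [3]
Peg 2: [4]

After move 4 (0->2):
Peg 0: [2]
Peg 1: [3]
Peg 2: [4, 1]

After move 5 (2->0):
Peg 0: [2, 1]
Peg 1: [3]
Peg 2: [4]

After move 6 (0->2):
Peg 0: [2]
Peg 1: [3]
Peg 2: [4, 1]

After move 7 (2->0):
Peg 0: [2, 1]
Peg 1: [3]
Peg 2: [4]

After move 8 (0->1):
Peg 0: [2]
Peg 1: [3, 1]
Peg 2: [4]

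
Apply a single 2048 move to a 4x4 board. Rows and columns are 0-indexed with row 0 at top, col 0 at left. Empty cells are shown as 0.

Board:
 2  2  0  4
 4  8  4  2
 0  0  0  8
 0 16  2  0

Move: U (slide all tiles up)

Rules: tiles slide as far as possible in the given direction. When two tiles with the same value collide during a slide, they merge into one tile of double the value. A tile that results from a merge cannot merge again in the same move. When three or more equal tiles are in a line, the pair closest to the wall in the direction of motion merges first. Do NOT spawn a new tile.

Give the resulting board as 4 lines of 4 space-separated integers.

Answer:  2  2  4  4
 4  8  2  2
 0 16  0  8
 0  0  0  0

Derivation:
Slide up:
col 0: [2, 4, 0, 0] -> [2, 4, 0, 0]
col 1: [2, 8, 0, 16] -> [2, 8, 16, 0]
col 2: [0, 4, 0, 2] -> [4, 2, 0, 0]
col 3: [4, 2, 8, 0] -> [4, 2, 8, 0]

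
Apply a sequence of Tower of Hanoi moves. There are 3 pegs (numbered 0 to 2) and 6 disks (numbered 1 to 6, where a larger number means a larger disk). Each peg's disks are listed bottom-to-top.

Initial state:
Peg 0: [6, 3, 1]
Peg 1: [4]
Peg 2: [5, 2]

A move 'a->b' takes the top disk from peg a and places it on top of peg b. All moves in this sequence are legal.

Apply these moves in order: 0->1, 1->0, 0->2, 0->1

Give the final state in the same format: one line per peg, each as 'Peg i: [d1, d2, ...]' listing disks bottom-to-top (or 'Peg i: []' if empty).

After move 1 (0->1):
Peg 0: [6, 3]
Peg 1: [4, 1]
Peg 2: [5, 2]

After move 2 (1->0):
Peg 0: [6, 3, 1]
Peg 1: [4]
Peg 2: [5, 2]

After move 3 (0->2):
Peg 0: [6, 3]
Peg 1: [4]
Peg 2: [5, 2, 1]

After move 4 (0->1):
Peg 0: [6]
Peg 1: [4, 3]
Peg 2: [5, 2, 1]

Answer: Peg 0: [6]
Peg 1: [4, 3]
Peg 2: [5, 2, 1]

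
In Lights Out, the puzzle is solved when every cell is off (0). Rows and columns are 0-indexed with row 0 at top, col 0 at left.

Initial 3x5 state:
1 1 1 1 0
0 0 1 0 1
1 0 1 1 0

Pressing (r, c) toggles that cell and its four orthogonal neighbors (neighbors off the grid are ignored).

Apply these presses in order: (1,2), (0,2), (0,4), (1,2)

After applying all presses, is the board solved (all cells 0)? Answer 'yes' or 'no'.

After press 1 at (1,2):
1 1 0 1 0
0 1 0 1 1
1 0 0 1 0

After press 2 at (0,2):
1 0 1 0 0
0 1 1 1 1
1 0 0 1 0

After press 3 at (0,4):
1 0 1 1 1
0 1 1 1 0
1 0 0 1 0

After press 4 at (1,2):
1 0 0 1 1
0 0 0 0 0
1 0 1 1 0

Lights still on: 6

Answer: no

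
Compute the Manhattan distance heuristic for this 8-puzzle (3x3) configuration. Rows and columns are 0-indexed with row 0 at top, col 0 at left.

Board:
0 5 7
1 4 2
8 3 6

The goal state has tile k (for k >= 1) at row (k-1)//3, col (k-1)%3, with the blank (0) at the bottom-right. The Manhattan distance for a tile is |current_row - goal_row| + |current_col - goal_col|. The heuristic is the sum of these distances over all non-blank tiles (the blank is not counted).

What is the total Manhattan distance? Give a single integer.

Answer: 14

Derivation:
Tile 5: at (0,1), goal (1,1), distance |0-1|+|1-1| = 1
Tile 7: at (0,2), goal (2,0), distance |0-2|+|2-0| = 4
Tile 1: at (1,0), goal (0,0), distance |1-0|+|0-0| = 1
Tile 4: at (1,1), goal (1,0), distance |1-1|+|1-0| = 1
Tile 2: at (1,2), goal (0,1), distance |1-0|+|2-1| = 2
Tile 8: at (2,0), goal (2,1), distance |2-2|+|0-1| = 1
Tile 3: at (2,1), goal (0,2), distance |2-0|+|1-2| = 3
Tile 6: at (2,2), goal (1,2), distance |2-1|+|2-2| = 1
Sum: 1 + 4 + 1 + 1 + 2 + 1 + 3 + 1 = 14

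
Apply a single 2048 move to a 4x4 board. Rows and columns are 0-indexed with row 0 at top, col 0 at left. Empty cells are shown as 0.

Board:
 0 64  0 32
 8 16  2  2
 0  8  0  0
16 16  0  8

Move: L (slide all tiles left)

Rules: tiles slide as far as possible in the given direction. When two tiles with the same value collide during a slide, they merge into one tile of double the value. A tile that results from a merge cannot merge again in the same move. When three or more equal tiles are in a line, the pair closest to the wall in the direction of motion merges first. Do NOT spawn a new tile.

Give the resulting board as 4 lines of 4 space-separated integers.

Slide left:
row 0: [0, 64, 0, 32] -> [64, 32, 0, 0]
row 1: [8, 16, 2, 2] -> [8, 16, 4, 0]
row 2: [0, 8, 0, 0] -> [8, 0, 0, 0]
row 3: [16, 16, 0, 8] -> [32, 8, 0, 0]

Answer: 64 32  0  0
 8 16  4  0
 8  0  0  0
32  8  0  0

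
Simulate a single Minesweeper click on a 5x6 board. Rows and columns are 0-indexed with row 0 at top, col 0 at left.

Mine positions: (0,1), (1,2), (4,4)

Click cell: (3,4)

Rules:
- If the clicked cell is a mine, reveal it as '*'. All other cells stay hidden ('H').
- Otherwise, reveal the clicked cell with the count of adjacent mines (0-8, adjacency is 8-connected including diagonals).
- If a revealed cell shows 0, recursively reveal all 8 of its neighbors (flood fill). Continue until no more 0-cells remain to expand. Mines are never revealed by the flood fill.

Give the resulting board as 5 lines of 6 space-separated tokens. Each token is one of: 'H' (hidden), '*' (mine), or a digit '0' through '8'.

H H H H H H
H H H H H H
H H H H H H
H H H H 1 H
H H H H H H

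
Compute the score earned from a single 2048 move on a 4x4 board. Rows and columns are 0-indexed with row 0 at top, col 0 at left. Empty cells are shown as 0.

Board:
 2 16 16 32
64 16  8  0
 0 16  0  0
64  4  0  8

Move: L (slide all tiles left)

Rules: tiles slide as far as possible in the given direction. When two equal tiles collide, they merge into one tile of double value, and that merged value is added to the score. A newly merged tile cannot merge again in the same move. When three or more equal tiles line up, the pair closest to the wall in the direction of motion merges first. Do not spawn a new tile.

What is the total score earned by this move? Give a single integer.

Slide left:
row 0: [2, 16, 16, 32] -> [2, 32, 32, 0]  score +32 (running 32)
row 1: [64, 16, 8, 0] -> [64, 16, 8, 0]  score +0 (running 32)
row 2: [0, 16, 0, 0] -> [16, 0, 0, 0]  score +0 (running 32)
row 3: [64, 4, 0, 8] -> [64, 4, 8, 0]  score +0 (running 32)
Board after move:
 2 32 32  0
64 16  8  0
16  0  0  0
64  4  8  0

Answer: 32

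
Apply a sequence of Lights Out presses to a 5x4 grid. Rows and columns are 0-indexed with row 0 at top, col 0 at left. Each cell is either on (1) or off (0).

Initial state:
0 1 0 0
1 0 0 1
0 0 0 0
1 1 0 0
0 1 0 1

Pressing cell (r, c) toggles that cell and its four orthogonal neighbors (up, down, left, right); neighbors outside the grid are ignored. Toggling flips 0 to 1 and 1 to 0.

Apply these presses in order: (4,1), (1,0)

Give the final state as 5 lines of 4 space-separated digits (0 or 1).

Answer: 1 1 0 0
0 1 0 1
1 0 0 0
1 0 0 0
1 0 1 1

Derivation:
After press 1 at (4,1):
0 1 0 0
1 0 0 1
0 0 0 0
1 0 0 0
1 0 1 1

After press 2 at (1,0):
1 1 0 0
0 1 0 1
1 0 0 0
1 0 0 0
1 0 1 1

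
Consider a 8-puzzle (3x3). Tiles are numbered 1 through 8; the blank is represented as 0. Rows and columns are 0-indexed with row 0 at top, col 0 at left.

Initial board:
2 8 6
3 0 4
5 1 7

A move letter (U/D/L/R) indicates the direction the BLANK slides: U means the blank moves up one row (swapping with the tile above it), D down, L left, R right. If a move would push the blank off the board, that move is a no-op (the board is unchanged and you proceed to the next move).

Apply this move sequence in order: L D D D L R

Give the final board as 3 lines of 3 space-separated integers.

Answer: 2 8 6
5 3 4
1 0 7

Derivation:
After move 1 (L):
2 8 6
0 3 4
5 1 7

After move 2 (D):
2 8 6
5 3 4
0 1 7

After move 3 (D):
2 8 6
5 3 4
0 1 7

After move 4 (D):
2 8 6
5 3 4
0 1 7

After move 5 (L):
2 8 6
5 3 4
0 1 7

After move 6 (R):
2 8 6
5 3 4
1 0 7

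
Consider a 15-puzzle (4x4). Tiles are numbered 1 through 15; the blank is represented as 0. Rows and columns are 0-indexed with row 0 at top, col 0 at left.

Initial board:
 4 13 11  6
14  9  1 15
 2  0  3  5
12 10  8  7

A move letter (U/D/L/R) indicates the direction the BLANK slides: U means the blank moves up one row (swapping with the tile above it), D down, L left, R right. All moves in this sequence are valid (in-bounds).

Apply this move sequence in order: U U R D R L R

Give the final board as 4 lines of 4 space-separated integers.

After move 1 (U):
 4 13 11  6
14  0  1 15
 2  9  3  5
12 10  8  7

After move 2 (U):
 4  0 11  6
14 13  1 15
 2  9  3  5
12 10  8  7

After move 3 (R):
 4 11  0  6
14 13  1 15
 2  9  3  5
12 10  8  7

After move 4 (D):
 4 11  1  6
14 13  0 15
 2  9  3  5
12 10  8  7

After move 5 (R):
 4 11  1  6
14 13 15  0
 2  9  3  5
12 10  8  7

After move 6 (L):
 4 11  1  6
14 13  0 15
 2  9  3  5
12 10  8  7

After move 7 (R):
 4 11  1  6
14 13 15  0
 2  9  3  5
12 10  8  7

Answer:  4 11  1  6
14 13 15  0
 2  9  3  5
12 10  8  7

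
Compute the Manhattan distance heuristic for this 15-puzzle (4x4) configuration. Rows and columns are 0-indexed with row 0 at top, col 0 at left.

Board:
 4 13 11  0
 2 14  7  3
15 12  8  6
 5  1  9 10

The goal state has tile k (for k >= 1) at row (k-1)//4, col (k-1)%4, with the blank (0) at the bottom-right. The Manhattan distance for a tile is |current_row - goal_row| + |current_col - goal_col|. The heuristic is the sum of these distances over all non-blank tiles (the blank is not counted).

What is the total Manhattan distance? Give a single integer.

Tile 4: at (0,0), goal (0,3), distance |0-0|+|0-3| = 3
Tile 13: at (0,1), goal (3,0), distance |0-3|+|1-0| = 4
Tile 11: at (0,2), goal (2,2), distance |0-2|+|2-2| = 2
Tile 2: at (1,0), goal (0,1), distance |1-0|+|0-1| = 2
Tile 14: at (1,1), goal (3,1), distance |1-3|+|1-1| = 2
Tile 7: at (1,2), goal (1,2), distance |1-1|+|2-2| = 0
Tile 3: at (1,3), goal (0,2), distance |1-0|+|3-2| = 2
Tile 15: at (2,0), goal (3,2), distance |2-3|+|0-2| = 3
Tile 12: at (2,1), goal (2,3), distance |2-2|+|1-3| = 2
Tile 8: at (2,2), goal (1,3), distance |2-1|+|2-3| = 2
Tile 6: at (2,3), goal (1,1), distance |2-1|+|3-1| = 3
Tile 5: at (3,0), goal (1,0), distance |3-1|+|0-0| = 2
Tile 1: at (3,1), goal (0,0), distance |3-0|+|1-0| = 4
Tile 9: at (3,2), goal (2,0), distance |3-2|+|2-0| = 3
Tile 10: at (3,3), goal (2,1), distance |3-2|+|3-1| = 3
Sum: 3 + 4 + 2 + 2 + 2 + 0 + 2 + 3 + 2 + 2 + 3 + 2 + 4 + 3 + 3 = 37

Answer: 37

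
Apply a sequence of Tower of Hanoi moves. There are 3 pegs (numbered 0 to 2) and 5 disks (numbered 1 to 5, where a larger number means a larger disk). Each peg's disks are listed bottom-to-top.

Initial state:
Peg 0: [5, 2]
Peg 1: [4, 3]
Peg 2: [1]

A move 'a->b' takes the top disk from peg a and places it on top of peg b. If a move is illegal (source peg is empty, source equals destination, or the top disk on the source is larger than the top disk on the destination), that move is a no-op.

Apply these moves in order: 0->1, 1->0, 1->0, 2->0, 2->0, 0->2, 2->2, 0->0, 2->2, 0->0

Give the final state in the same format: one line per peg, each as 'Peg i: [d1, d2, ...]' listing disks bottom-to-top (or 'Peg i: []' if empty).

After move 1 (0->1):
Peg 0: [5]
Peg 1: [4, 3, 2]
Peg 2: [1]

After move 2 (1->0):
Peg 0: [5, 2]
Peg 1: [4, 3]
Peg 2: [1]

After move 3 (1->0):
Peg 0: [5, 2]
Peg 1: [4, 3]
Peg 2: [1]

After move 4 (2->0):
Peg 0: [5, 2, 1]
Peg 1: [4, 3]
Peg 2: []

After move 5 (2->0):
Peg 0: [5, 2, 1]
Peg 1: [4, 3]
Peg 2: []

After move 6 (0->2):
Peg 0: [5, 2]
Peg 1: [4, 3]
Peg 2: [1]

After move 7 (2->2):
Peg 0: [5, 2]
Peg 1: [4, 3]
Peg 2: [1]

After move 8 (0->0):
Peg 0: [5, 2]
Peg 1: [4, 3]
Peg 2: [1]

After move 9 (2->2):
Peg 0: [5, 2]
Peg 1: [4, 3]
Peg 2: [1]

After move 10 (0->0):
Peg 0: [5, 2]
Peg 1: [4, 3]
Peg 2: [1]

Answer: Peg 0: [5, 2]
Peg 1: [4, 3]
Peg 2: [1]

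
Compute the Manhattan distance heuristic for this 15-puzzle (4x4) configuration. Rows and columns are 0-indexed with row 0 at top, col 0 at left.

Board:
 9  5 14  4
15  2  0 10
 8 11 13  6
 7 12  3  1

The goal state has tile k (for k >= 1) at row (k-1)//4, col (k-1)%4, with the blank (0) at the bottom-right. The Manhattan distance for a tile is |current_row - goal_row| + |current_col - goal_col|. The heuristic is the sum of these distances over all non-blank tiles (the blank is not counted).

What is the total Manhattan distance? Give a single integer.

Tile 9: at (0,0), goal (2,0), distance |0-2|+|0-0| = 2
Tile 5: at (0,1), goal (1,0), distance |0-1|+|1-0| = 2
Tile 14: at (0,2), goal (3,1), distance |0-3|+|2-1| = 4
Tile 4: at (0,3), goal (0,3), distance |0-0|+|3-3| = 0
Tile 15: at (1,0), goal (3,2), distance |1-3|+|0-2| = 4
Tile 2: at (1,1), goal (0,1), distance |1-0|+|1-1| = 1
Tile 10: at (1,3), goal (2,1), distance |1-2|+|3-1| = 3
Tile 8: at (2,0), goal (1,3), distance |2-1|+|0-3| = 4
Tile 11: at (2,1), goal (2,2), distance |2-2|+|1-2| = 1
Tile 13: at (2,2), goal (3,0), distance |2-3|+|2-0| = 3
Tile 6: at (2,3), goal (1,1), distance |2-1|+|3-1| = 3
Tile 7: at (3,0), goal (1,2), distance |3-1|+|0-2| = 4
Tile 12: at (3,1), goal (2,3), distance |3-2|+|1-3| = 3
Tile 3: at (3,2), goal (0,2), distance |3-0|+|2-2| = 3
Tile 1: at (3,3), goal (0,0), distance |3-0|+|3-0| = 6
Sum: 2 + 2 + 4 + 0 + 4 + 1 + 3 + 4 + 1 + 3 + 3 + 4 + 3 + 3 + 6 = 43

Answer: 43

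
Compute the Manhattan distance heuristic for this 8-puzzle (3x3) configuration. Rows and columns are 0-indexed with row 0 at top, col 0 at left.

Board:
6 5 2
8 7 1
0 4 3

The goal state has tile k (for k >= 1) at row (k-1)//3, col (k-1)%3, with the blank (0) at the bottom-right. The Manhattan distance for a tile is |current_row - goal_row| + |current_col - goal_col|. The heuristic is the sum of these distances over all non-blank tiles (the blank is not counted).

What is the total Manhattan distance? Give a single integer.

Tile 6: at (0,0), goal (1,2), distance |0-1|+|0-2| = 3
Tile 5: at (0,1), goal (1,1), distance |0-1|+|1-1| = 1
Tile 2: at (0,2), goal (0,1), distance |0-0|+|2-1| = 1
Tile 8: at (1,0), goal (2,1), distance |1-2|+|0-1| = 2
Tile 7: at (1,1), goal (2,0), distance |1-2|+|1-0| = 2
Tile 1: at (1,2), goal (0,0), distance |1-0|+|2-0| = 3
Tile 4: at (2,1), goal (1,0), distance |2-1|+|1-0| = 2
Tile 3: at (2,2), goal (0,2), distance |2-0|+|2-2| = 2
Sum: 3 + 1 + 1 + 2 + 2 + 3 + 2 + 2 = 16

Answer: 16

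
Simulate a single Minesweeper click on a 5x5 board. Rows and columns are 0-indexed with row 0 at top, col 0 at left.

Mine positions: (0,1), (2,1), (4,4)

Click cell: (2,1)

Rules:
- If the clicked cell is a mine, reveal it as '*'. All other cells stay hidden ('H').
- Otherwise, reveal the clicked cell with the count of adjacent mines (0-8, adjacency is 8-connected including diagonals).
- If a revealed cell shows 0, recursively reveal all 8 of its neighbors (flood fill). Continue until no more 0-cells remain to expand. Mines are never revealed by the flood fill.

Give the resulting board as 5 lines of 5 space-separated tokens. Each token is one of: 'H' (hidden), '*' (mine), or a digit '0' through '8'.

H H H H H
H H H H H
H * H H H
H H H H H
H H H H H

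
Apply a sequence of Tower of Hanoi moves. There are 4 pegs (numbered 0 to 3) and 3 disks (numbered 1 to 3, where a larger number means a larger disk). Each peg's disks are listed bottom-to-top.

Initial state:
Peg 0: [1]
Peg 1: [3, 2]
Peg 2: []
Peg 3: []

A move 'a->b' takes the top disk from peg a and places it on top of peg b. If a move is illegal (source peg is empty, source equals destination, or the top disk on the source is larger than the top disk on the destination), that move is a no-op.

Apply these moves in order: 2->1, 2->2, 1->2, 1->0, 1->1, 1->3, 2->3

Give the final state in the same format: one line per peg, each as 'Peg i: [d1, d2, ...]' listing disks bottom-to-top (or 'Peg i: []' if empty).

Answer: Peg 0: [1]
Peg 1: []
Peg 2: []
Peg 3: [3, 2]

Derivation:
After move 1 (2->1):
Peg 0: [1]
Peg 1: [3, 2]
Peg 2: []
Peg 3: []

After move 2 (2->2):
Peg 0: [1]
Peg 1: [3, 2]
Peg 2: []
Peg 3: []

After move 3 (1->2):
Peg 0: [1]
Peg 1: [3]
Peg 2: [2]
Peg 3: []

After move 4 (1->0):
Peg 0: [1]
Peg 1: [3]
Peg 2: [2]
Peg 3: []

After move 5 (1->1):
Peg 0: [1]
Peg 1: [3]
Peg 2: [2]
Peg 3: []

After move 6 (1->3):
Peg 0: [1]
Peg 1: []
Peg 2: [2]
Peg 3: [3]

After move 7 (2->3):
Peg 0: [1]
Peg 1: []
Peg 2: []
Peg 3: [3, 2]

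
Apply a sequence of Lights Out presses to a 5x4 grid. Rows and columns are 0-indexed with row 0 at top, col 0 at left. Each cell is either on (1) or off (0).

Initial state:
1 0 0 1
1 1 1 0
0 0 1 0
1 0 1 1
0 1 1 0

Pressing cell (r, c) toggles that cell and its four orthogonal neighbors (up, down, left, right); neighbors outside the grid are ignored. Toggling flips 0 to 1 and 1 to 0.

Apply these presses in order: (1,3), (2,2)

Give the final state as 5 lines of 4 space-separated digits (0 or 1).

Answer: 1 0 0 0
1 1 1 1
0 1 0 0
1 0 0 1
0 1 1 0

Derivation:
After press 1 at (1,3):
1 0 0 0
1 1 0 1
0 0 1 1
1 0 1 1
0 1 1 0

After press 2 at (2,2):
1 0 0 0
1 1 1 1
0 1 0 0
1 0 0 1
0 1 1 0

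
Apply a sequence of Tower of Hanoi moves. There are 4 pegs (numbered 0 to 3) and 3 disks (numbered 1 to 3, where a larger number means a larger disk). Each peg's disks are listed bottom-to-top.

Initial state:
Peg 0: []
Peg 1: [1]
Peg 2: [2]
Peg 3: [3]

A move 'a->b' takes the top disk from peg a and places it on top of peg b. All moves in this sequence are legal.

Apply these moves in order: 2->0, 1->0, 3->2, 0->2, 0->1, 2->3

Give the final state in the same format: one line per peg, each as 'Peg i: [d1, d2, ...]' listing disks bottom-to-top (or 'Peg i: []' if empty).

After move 1 (2->0):
Peg 0: [2]
Peg 1: [1]
Peg 2: []
Peg 3: [3]

After move 2 (1->0):
Peg 0: [2, 1]
Peg 1: []
Peg 2: []
Peg 3: [3]

After move 3 (3->2):
Peg 0: [2, 1]
Peg 1: []
Peg 2: [3]
Peg 3: []

After move 4 (0->2):
Peg 0: [2]
Peg 1: []
Peg 2: [3, 1]
Peg 3: []

After move 5 (0->1):
Peg 0: []
Peg 1: [2]
Peg 2: [3, 1]
Peg 3: []

After move 6 (2->3):
Peg 0: []
Peg 1: [2]
Peg 2: [3]
Peg 3: [1]

Answer: Peg 0: []
Peg 1: [2]
Peg 2: [3]
Peg 3: [1]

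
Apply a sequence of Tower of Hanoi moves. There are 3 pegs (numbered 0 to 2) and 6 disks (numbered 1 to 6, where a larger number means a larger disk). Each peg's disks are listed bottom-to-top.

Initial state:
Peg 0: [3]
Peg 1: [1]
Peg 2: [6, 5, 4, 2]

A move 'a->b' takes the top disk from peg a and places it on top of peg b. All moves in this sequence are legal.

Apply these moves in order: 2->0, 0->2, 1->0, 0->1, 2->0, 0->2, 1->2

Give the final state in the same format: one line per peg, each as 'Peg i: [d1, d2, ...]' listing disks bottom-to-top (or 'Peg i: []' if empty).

Answer: Peg 0: [3]
Peg 1: []
Peg 2: [6, 5, 4, 2, 1]

Derivation:
After move 1 (2->0):
Peg 0: [3, 2]
Peg 1: [1]
Peg 2: [6, 5, 4]

After move 2 (0->2):
Peg 0: [3]
Peg 1: [1]
Peg 2: [6, 5, 4, 2]

After move 3 (1->0):
Peg 0: [3, 1]
Peg 1: []
Peg 2: [6, 5, 4, 2]

After move 4 (0->1):
Peg 0: [3]
Peg 1: [1]
Peg 2: [6, 5, 4, 2]

After move 5 (2->0):
Peg 0: [3, 2]
Peg 1: [1]
Peg 2: [6, 5, 4]

After move 6 (0->2):
Peg 0: [3]
Peg 1: [1]
Peg 2: [6, 5, 4, 2]

After move 7 (1->2):
Peg 0: [3]
Peg 1: []
Peg 2: [6, 5, 4, 2, 1]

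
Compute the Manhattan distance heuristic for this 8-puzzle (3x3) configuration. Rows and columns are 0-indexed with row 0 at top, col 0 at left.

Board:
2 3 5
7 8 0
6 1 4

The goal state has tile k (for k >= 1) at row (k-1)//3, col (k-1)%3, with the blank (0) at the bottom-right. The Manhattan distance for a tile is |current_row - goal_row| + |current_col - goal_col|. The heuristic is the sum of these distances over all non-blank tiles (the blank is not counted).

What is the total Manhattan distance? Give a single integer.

Answer: 15

Derivation:
Tile 2: (0,0)->(0,1) = 1
Tile 3: (0,1)->(0,2) = 1
Tile 5: (0,2)->(1,1) = 2
Tile 7: (1,0)->(2,0) = 1
Tile 8: (1,1)->(2,1) = 1
Tile 6: (2,0)->(1,2) = 3
Tile 1: (2,1)->(0,0) = 3
Tile 4: (2,2)->(1,0) = 3
Sum: 1 + 1 + 2 + 1 + 1 + 3 + 3 + 3 = 15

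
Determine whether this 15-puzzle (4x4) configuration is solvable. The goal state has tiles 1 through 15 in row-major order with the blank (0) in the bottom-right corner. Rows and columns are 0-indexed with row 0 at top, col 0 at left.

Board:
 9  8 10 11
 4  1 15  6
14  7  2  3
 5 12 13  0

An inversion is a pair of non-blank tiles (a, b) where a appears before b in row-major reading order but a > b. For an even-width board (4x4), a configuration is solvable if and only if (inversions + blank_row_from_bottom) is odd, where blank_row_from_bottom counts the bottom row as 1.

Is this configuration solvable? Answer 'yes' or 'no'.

Answer: yes

Derivation:
Inversions: 52
Blank is in row 3 (0-indexed from top), which is row 1 counting from the bottom (bottom = 1).
52 + 1 = 53, which is odd, so the puzzle is solvable.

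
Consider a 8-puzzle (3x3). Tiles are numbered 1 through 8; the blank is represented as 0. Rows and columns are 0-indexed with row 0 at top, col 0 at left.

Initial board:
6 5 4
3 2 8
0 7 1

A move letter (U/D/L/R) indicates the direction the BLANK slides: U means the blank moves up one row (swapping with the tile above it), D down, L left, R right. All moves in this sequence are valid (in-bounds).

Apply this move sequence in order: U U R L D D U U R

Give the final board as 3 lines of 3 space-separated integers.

Answer: 5 0 4
6 2 8
3 7 1

Derivation:
After move 1 (U):
6 5 4
0 2 8
3 7 1

After move 2 (U):
0 5 4
6 2 8
3 7 1

After move 3 (R):
5 0 4
6 2 8
3 7 1

After move 4 (L):
0 5 4
6 2 8
3 7 1

After move 5 (D):
6 5 4
0 2 8
3 7 1

After move 6 (D):
6 5 4
3 2 8
0 7 1

After move 7 (U):
6 5 4
0 2 8
3 7 1

After move 8 (U):
0 5 4
6 2 8
3 7 1

After move 9 (R):
5 0 4
6 2 8
3 7 1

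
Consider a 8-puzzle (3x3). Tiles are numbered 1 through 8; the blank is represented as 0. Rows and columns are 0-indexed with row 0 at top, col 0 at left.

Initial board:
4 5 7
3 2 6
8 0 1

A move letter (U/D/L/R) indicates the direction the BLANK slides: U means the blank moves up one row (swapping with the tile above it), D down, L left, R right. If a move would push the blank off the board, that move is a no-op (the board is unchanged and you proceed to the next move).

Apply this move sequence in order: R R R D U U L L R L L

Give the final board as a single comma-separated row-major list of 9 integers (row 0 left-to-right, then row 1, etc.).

Answer: 0, 4, 5, 3, 2, 7, 8, 1, 6

Derivation:
After move 1 (R):
4 5 7
3 2 6
8 1 0

After move 2 (R):
4 5 7
3 2 6
8 1 0

After move 3 (R):
4 5 7
3 2 6
8 1 0

After move 4 (D):
4 5 7
3 2 6
8 1 0

After move 5 (U):
4 5 7
3 2 0
8 1 6

After move 6 (U):
4 5 0
3 2 7
8 1 6

After move 7 (L):
4 0 5
3 2 7
8 1 6

After move 8 (L):
0 4 5
3 2 7
8 1 6

After move 9 (R):
4 0 5
3 2 7
8 1 6

After move 10 (L):
0 4 5
3 2 7
8 1 6

After move 11 (L):
0 4 5
3 2 7
8 1 6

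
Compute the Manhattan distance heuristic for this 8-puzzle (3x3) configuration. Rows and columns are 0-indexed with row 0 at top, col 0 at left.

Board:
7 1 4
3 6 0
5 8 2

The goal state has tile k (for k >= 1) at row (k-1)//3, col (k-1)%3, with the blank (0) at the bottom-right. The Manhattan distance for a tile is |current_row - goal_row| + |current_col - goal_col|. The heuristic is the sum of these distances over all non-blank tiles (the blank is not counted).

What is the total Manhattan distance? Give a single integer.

Answer: 15

Derivation:
Tile 7: at (0,0), goal (2,0), distance |0-2|+|0-0| = 2
Tile 1: at (0,1), goal (0,0), distance |0-0|+|1-0| = 1
Tile 4: at (0,2), goal (1,0), distance |0-1|+|2-0| = 3
Tile 3: at (1,0), goal (0,2), distance |1-0|+|0-2| = 3
Tile 6: at (1,1), goal (1,2), distance |1-1|+|1-2| = 1
Tile 5: at (2,0), goal (1,1), distance |2-1|+|0-1| = 2
Tile 8: at (2,1), goal (2,1), distance |2-2|+|1-1| = 0
Tile 2: at (2,2), goal (0,1), distance |2-0|+|2-1| = 3
Sum: 2 + 1 + 3 + 3 + 1 + 2 + 0 + 3 = 15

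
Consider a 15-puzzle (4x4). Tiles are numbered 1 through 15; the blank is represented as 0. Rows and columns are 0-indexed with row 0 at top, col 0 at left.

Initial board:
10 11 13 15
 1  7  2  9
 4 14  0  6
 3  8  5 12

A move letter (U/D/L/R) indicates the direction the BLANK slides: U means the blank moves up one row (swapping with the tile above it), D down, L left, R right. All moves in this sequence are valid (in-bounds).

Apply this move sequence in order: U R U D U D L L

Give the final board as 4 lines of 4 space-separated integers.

After move 1 (U):
10 11 13 15
 1  7  0  9
 4 14  2  6
 3  8  5 12

After move 2 (R):
10 11 13 15
 1  7  9  0
 4 14  2  6
 3  8  5 12

After move 3 (U):
10 11 13  0
 1  7  9 15
 4 14  2  6
 3  8  5 12

After move 4 (D):
10 11 13 15
 1  7  9  0
 4 14  2  6
 3  8  5 12

After move 5 (U):
10 11 13  0
 1  7  9 15
 4 14  2  6
 3  8  5 12

After move 6 (D):
10 11 13 15
 1  7  9  0
 4 14  2  6
 3  8  5 12

After move 7 (L):
10 11 13 15
 1  7  0  9
 4 14  2  6
 3  8  5 12

After move 8 (L):
10 11 13 15
 1  0  7  9
 4 14  2  6
 3  8  5 12

Answer: 10 11 13 15
 1  0  7  9
 4 14  2  6
 3  8  5 12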